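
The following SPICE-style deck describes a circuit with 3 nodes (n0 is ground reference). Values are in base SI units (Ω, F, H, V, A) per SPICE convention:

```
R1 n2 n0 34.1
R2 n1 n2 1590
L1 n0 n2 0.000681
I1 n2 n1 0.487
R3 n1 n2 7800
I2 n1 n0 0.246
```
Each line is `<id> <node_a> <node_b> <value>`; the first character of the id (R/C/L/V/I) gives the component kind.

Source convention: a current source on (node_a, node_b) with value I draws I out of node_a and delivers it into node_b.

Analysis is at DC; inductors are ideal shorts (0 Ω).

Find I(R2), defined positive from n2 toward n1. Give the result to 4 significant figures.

Apply KCL at each of the 2 non-ground nodes and solve the resulting linear system.
Node n1: branches {R2, I1, R3, I2} → V_1 = 318.3
Node n2: branches {R1, R2, L1, I1, R3} → V_2 = 0.000
Source currents: i(L1)=0.2460

-0.2002 A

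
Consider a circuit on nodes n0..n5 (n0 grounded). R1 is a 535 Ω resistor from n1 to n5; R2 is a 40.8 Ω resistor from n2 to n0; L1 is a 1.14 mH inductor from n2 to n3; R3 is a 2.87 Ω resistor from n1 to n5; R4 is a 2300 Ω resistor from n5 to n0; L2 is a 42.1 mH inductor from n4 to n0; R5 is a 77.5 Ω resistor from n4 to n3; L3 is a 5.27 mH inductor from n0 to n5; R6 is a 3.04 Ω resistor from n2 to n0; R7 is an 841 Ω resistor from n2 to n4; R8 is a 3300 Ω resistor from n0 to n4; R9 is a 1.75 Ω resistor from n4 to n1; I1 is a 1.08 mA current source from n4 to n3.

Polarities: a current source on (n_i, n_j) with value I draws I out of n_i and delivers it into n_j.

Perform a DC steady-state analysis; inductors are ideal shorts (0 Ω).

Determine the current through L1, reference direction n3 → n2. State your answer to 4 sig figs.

0.001042 A

Element admittances at DC:
  Y(R1) = 0.001869 S between n1,n5
  Y(R2) = 0.02451 S between n2,n0
  L1: short n2↔n3 (DC inductor)
  Y(R3) = 0.3484 S between n1,n5
  Y(R4) = 0.0004348 S between n5,n0
  L2: short n4↔n0 (DC inductor)
  Y(R5) = 0.01290 S between n4,n3
  L3: short n0↔n5 (DC inductor)
  Y(R6) = 0.3289 S between n2,n0
  Y(R7) = 0.001189 S between n2,n4
  Y(R8) = 0.0003030 S between n0,n4
  Y(R9) = 0.5714 S between n4,n1
  I1: injects 0.00108 A into n3 (from n4)
Assemble and solve the 8×8 MNA system:
  V(n1)=0.000  V(n2)=0.002938  V(n3)=0.002938  V(n4)=0.000  V(n5)=0.000
  i(L1)=-0.001042  i(L2)=-0.001039  i(L3)=0.000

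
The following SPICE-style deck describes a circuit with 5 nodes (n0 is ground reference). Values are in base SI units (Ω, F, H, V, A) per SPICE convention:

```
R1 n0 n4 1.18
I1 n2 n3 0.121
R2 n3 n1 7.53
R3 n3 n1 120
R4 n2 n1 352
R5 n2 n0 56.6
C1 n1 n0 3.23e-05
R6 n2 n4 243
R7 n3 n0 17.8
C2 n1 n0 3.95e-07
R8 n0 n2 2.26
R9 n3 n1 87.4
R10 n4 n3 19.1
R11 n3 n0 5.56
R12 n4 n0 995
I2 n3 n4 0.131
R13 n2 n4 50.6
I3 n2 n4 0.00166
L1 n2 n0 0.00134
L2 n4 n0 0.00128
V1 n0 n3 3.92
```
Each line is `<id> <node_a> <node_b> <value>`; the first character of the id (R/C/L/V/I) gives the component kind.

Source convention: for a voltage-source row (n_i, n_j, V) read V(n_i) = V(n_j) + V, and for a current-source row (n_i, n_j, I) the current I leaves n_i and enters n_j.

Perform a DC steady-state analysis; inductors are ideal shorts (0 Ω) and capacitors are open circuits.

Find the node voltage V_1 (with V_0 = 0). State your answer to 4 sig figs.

-3.848 V

Element admittances at DC:
  Y(R1) = 0.8475 S between n0,n4
  I1: injects 0.121 A into n3 (from n2)
  Y(R2) = 0.1328 S between n3,n1
  Y(R3) = 0.008333 S between n3,n1
  Y(R4) = 0.002841 S between n2,n1
  Y(R5) = 0.01767 S between n2,n0
  Y(C1) = 0.000 S between n1,n0
  Y(R6) = 0.004115 S between n2,n4
  Y(R7) = 0.05618 S between n3,n0
  Y(C2) = 0.000 S between n1,n0
  Y(R8) = 0.4425 S between n0,n2
  Y(R9) = 0.01144 S between n3,n1
  Y(R10) = 0.05236 S between n4,n3
  Y(R11) = 0.1799 S between n3,n0
  Y(R12) = 0.001005 S between n4,n0
  I2: injects 0.131 A into n4 (from n3)
  Y(R13) = 0.01976 S between n2,n4
  I3: injects 0.00166 A into n4 (from n2)
  L1: short n2↔n0 (DC inductor)
  L2: short n4↔n0 (DC inductor)
  V1: constraint V(n0)−V(n3) = 3.92
Assemble and solve the 7×7 MNA system:
  V(n1)=-3.848  V(n2)=0.000  V(n3)=-3.920  V(n4)=0.000
  i(L1)=-0.1336  i(L2)=-0.07258  i(V1)=-1.131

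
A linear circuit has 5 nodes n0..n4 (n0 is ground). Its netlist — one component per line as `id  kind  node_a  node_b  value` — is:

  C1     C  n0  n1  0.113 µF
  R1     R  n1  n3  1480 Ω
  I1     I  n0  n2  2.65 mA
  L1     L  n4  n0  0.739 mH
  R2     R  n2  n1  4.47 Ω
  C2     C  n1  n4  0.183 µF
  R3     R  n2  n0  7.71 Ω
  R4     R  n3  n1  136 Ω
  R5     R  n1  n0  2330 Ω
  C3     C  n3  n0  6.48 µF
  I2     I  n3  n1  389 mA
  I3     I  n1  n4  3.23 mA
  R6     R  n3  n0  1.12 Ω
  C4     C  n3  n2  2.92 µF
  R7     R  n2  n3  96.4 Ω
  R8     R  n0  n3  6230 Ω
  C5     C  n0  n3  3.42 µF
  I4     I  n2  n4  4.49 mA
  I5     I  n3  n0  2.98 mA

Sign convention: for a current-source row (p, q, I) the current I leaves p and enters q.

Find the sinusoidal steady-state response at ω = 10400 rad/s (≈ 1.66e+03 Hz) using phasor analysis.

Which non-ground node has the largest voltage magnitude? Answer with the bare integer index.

1

Element admittances at ω=10400 rad/s:
  Y(C1) = 0.000+0.001175j S between n0,n1
  Y(R1) = 0.0006757+0.000j S between n1,n3
  I1: injects 0.00265 A into n2 (from n0)
  Y(L1) = 0.000-0.1301j S between n4,n0
  Y(R2) = 0.2237+0.000j S between n2,n1
  Y(C2) = 0.000+0.001903j S between n1,n4
  Y(R3) = 0.1297+0.000j S between n2,n0
  Y(R4) = 0.007353+0.000j S between n3,n1
  Y(R5) = 0.0004292+0.000j S between n1,n0
  Y(C3) = 0.000+0.06739j S between n3,n0
  I2: injects 0.389 A into n1 (from n3)
  I3: injects 0.00323 A into n4 (from n1)
  Y(R6) = 0.8929+0.000j S between n3,n0
  Y(C4) = 0.000+0.03037j S between n3,n2
  Y(R7) = 0.01037+0.000j S between n2,n3
  Y(R8) = 0.0001605+0.000j S between n0,n3
  Y(C5) = 0.000+0.03557j S between n0,n3
  I4: injects 0.00449 A into n4 (from n2)
  I5: injects 0.00298 A into n0 (from n3)
Assemble and solve the 4×4 MNA system:
  V(n1)=3.852-0.6281j  V(n2)=2.295-0.6025j  V(n3)=-0.3334+0.1128j  V(n4)=-0.05718+0.06954j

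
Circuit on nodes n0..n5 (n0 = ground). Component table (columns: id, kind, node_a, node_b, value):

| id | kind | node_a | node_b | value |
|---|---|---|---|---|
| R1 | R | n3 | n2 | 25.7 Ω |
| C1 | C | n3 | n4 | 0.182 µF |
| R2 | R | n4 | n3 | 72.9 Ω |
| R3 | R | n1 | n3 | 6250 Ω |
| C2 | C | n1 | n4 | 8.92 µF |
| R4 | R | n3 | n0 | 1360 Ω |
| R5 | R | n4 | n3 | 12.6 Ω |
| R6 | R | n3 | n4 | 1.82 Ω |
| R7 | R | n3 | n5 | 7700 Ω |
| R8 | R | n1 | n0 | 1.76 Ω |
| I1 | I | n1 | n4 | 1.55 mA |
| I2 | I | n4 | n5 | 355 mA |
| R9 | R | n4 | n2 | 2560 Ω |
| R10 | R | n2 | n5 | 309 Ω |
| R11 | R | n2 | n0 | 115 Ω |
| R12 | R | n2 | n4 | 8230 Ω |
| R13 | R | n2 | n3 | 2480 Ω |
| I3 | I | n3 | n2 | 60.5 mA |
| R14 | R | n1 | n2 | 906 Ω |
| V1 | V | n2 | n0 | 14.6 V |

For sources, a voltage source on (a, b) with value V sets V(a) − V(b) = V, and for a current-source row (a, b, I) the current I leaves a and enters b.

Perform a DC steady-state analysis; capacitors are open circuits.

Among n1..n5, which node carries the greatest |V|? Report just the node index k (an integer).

5

Element admittances at DC:
  Y(R1) = 0.03891 S between n3,n2
  Y(C1) = 0.000 S between n3,n4
  Y(R2) = 0.01372 S between n4,n3
  Y(R3) = 0.0001600 S between n1,n3
  Y(C2) = 0.000 S between n1,n4
  Y(R4) = 0.0007353 S between n3,n0
  Y(R5) = 0.07937 S between n4,n3
  Y(R6) = 0.5495 S between n3,n4
  Y(R7) = 0.0001299 S between n3,n5
  Y(R8) = 0.5682 S between n1,n0
  I1: injects 0.00155 A into n4 (from n1)
  I2: injects 0.355 A into n5 (from n4)
  Y(R9) = 0.0003906 S between n4,n2
  Y(R10) = 0.003236 S between n2,n5
  Y(R11) = 0.008696 S between n2,n0
  Y(R12) = 0.0001215 S between n2,n4
  Y(R13) = 0.0004032 S between n2,n3
  I3: injects 0.0605 A into n2 (from n3)
  Y(R14) = 0.001104 S between n1,n2
  V1: constraint V(n2)−V(n0) = 14.6
Assemble and solve the 6×6 MNA system:
  V(n1)=0.02684  V(n2)=14.60  V(n3)=4.488  V(n4)=3.946  V(n5)=119.7
  i(V1)=-0.1455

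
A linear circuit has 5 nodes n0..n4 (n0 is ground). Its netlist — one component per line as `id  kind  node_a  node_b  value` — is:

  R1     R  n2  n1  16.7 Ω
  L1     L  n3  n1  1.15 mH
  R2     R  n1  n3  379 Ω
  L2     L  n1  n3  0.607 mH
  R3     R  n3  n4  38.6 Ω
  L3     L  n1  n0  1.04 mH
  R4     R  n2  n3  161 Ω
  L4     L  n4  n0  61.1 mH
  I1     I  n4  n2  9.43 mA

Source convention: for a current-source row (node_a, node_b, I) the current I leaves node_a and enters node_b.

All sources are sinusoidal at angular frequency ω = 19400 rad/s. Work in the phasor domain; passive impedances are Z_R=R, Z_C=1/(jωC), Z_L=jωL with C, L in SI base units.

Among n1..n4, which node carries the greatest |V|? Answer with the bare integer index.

Element admittances at ω=19400 rad/s:
  Y(R1) = 0.05988+0.000j S between n2,n1
  Y(L1) = 0.000-0.04482j S between n3,n1
  Y(R2) = 0.002639+0.000j S between n1,n3
  Y(L2) = 0.000-0.08492j S between n1,n3
  Y(R3) = 0.02591+0.000j S between n3,n4
  Y(L3) = 0.000-0.04956j S between n1,n0
  Y(R4) = 0.006211+0.000j S between n2,n3
  Y(L4) = 0.000-0.0008436j S between n4,n0
  I1: injects 0.00943 A into n2 (from n4)
Assemble and solve the 4×4 MNA system:
  V(n1)=0.006082+0.001287j  V(n2)=0.1486-0.004845j  V(n3)=0.004248-0.06396j  V(n4)=-0.3573-0.07559j

4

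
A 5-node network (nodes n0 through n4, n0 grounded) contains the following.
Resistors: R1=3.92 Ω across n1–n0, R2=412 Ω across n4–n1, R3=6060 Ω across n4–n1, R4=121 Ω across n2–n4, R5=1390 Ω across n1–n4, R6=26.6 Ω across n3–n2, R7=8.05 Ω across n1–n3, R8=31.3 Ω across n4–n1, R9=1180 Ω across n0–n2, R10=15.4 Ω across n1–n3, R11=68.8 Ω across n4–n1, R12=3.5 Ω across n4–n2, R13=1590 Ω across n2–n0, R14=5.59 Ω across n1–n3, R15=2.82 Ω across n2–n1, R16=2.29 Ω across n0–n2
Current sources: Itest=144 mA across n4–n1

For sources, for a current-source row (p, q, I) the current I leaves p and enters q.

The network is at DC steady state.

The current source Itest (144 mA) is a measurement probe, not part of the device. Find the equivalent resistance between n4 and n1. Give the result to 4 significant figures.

Element admittances at DC:
  Y(R1) = 0.2551 S between n1,n0
  Y(R2) = 0.002427 S between n4,n1
  Y(R3) = 0.0001650 S between n4,n1
  Y(R4) = 0.008264 S between n2,n4
  Y(R5) = 0.0007194 S between n1,n4
  Y(R6) = 0.03759 S between n3,n2
  Y(R7) = 0.1242 S between n1,n3
  Y(R8) = 0.03195 S between n4,n1
  Y(R9) = 0.0008475 S between n0,n2
  Y(R10) = 0.06494 S between n1,n3
  Y(R11) = 0.01453 S between n4,n1
  Y(R12) = 0.2857 S between n4,n2
  Y(R13) = 0.0006289 S between n2,n0
  Y(R14) = 0.1789 S between n1,n3
  Y(R15) = 0.3546 S between n2,n1
  Y(R16) = 0.4367 S between n0,n2
  Itest: injects 0.144 A into n1 (from n4)
Assemble and solve the 4×4 MNA system:
  V(n1)=0.1313  V(n2)=-0.07647  V(n3)=0.1121  V(n4)=-0.4653

R_eq = 4.143 Ω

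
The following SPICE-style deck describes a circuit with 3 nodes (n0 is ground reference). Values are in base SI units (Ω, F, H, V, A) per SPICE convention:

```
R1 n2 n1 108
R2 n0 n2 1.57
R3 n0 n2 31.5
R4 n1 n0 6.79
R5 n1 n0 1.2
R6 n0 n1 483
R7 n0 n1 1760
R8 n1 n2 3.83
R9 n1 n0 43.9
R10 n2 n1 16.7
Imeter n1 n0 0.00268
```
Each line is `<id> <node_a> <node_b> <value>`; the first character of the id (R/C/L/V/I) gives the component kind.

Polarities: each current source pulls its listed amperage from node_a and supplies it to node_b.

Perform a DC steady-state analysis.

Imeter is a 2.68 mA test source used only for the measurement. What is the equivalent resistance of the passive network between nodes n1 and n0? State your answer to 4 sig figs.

MNA unknowns: 2 node voltages V₁..V_2
R1: Y=0.009259 on G[2,1]
R2: Y=0.6369 on G[0,2]
R3: Y=0.03175 on G[0,2]
R4: Y=0.1473 on G[1,0]
R5: Y=0.8333 on G[1,0]
R6: Y=0.002070 on G[0,1]
R7: Y=0.0005682 on G[0,1]
R8: Y=0.2611 on G[1,2]
R9: Y=0.02278 on G[1,0]
R10: Y=0.05988 on G[2,1]
Imeter: z[1]−=0.00268, z[0]+=0.00268
solve → V1=-0.002184, V2=-0.0007220

R_eq = 0.8149 Ω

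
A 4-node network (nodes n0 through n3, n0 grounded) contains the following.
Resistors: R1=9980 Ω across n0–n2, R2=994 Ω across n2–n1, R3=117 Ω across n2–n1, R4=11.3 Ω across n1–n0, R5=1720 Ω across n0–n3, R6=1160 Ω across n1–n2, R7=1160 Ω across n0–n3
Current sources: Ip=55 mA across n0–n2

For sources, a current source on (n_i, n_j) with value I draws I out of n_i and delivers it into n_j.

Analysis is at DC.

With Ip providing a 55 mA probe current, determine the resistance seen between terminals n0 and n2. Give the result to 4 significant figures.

R_eq = 106.2 Ω

Element admittances at DC:
  Y(R1) = 0.0001002 S between n0,n2
  Y(R2) = 0.001006 S between n2,n1
  Y(R3) = 0.008547 S between n2,n1
  Y(R4) = 0.08850 S between n1,n0
  Y(R5) = 0.0005814 S between n0,n3
  Y(R6) = 0.0008621 S between n1,n2
  Y(R7) = 0.0008621 S between n0,n3
  Ip: injects 0.055 A into n2 (from n0)
Assemble and solve the 3×3 MNA system:
  V(n1)=0.6149  V(n2)=5.839  V(n3)=0.000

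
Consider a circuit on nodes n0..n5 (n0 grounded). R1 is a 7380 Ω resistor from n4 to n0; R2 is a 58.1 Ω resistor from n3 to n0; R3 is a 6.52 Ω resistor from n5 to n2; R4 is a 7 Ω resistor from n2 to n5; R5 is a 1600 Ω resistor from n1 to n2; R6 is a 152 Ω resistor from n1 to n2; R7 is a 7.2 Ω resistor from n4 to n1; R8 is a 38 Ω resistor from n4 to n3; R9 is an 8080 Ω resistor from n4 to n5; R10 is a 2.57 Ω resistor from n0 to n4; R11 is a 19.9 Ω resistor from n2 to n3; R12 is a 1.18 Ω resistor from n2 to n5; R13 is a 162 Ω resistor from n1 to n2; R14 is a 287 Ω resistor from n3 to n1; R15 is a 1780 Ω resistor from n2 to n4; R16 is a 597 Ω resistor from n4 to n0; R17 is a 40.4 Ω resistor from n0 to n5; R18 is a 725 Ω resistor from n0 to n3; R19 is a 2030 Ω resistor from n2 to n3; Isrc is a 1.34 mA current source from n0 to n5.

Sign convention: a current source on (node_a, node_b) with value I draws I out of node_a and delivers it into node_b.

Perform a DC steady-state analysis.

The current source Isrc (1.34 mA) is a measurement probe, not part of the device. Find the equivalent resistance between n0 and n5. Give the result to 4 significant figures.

Apply KCL at each of the 5 non-ground nodes and solve the resulting linear system.
Node n1: branches {R5, R6, R7, R13, R14} → V_1 = 0.003429
Node n2: branches {R3, R4, R5, R6, R11, R12, R13, R15, R19} → V_2 = 0.02195
Node n3: branches {R2, R8, R11, R14, R18, R19} → V_3 = 0.01174
Node n4: branches {R1, R7, R8, R9, R10, R15, R16} → V_4 = 0.001437
Node n5: branches {R3, R4, R9, R12, R17, Isrc} → V_5 = 0.02263

R_eq = 16.88 Ω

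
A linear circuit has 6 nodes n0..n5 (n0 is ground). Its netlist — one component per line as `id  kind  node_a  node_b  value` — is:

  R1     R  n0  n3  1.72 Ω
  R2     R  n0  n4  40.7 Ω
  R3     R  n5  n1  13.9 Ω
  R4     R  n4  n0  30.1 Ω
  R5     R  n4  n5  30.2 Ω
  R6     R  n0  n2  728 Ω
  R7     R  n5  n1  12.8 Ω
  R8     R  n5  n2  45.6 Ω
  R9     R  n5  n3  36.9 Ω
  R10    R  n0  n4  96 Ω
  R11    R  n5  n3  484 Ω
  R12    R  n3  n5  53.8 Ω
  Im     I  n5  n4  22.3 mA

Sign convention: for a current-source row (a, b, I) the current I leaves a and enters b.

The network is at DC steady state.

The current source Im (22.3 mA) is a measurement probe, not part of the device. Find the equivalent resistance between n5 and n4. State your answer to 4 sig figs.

R_eq = 16.56 Ω

MNA unknowns: 5 node voltages V₁..V_5
R1: Y=0.5814 on G[0,3]
R2: Y=0.02457 on G[0,4]
R3: Y=0.07194 on G[5,1]
R4: Y=0.03322 on G[4,0]
R5: Y=0.03311 on G[4,5]
R6: Y=0.001374 on G[0,2]
R7: Y=0.07812 on G[5,1]
R8: Y=0.02193 on G[5,2]
R9: Y=0.02710 on G[5,3]
R10: Y=0.01042 on G[0,4]
R11: Y=0.002066 on G[5,3]
R12: Y=0.01859 on G[3,5]
Im: z[5]−=0.0223, z[4]+=0.0223
solve → V1=-0.2217, V2=-0.2086, V3=-0.01683, V4=0.1476, V5=-0.2217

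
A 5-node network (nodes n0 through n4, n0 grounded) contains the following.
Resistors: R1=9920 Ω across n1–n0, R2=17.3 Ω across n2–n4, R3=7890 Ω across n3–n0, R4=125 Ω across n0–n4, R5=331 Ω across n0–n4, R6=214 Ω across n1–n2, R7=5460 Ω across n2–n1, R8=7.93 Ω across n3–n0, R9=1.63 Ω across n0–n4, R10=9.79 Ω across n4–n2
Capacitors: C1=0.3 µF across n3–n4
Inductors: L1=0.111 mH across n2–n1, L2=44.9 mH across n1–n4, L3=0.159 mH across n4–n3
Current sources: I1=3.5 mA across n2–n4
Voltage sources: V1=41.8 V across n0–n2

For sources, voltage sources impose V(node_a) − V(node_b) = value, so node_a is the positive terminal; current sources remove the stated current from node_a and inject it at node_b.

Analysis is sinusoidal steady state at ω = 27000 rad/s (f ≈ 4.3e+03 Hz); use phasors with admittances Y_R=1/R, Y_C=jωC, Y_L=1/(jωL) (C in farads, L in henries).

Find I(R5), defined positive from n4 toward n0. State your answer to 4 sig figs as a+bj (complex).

-0.02285-0.001302j A

MNA unknowns: 4 node voltages V₁..V_4 plus 1 source current (V1)
R1: Y=0.0001008+0.000j on G[1,0]
C1: Y=0.000+0.008100j on G[3,4]
R2: Y=0.05780+0.000j on G[2,4]
R3: Y=0.0001267+0.000j on G[3,0]
L1: Y=0.000-0.3337j on G[2,1]
L2: Y=0.000-0.0008249j on G[1,4]
R4: Y=0.008000+0.000j on G[0,4]
R5: Y=0.003021+0.000j on G[0,4]
I1: z[2]−=0.0035, z[4]+=0.0035
L3: Y=0.000-0.2329j on G[4,3]
R6: Y=0.004673+0.000j on G[1,2]
R7: Y=0.0001832+0.000j on G[2,1]
R8: Y=0.1261+0.000j on G[3,0]
R9: Y=0.6135+0.000j on G[0,4]
R10: Y=0.1021+0.000j on G[4,2]
V1: row V0−V2=41.8, i_V1 at 0,2
solve → V1=-41.72+0.01028j, V2=-41.80+0.000j, V3=-5.934+2.901j, V4=-7.563-0.4309j
aux → i_V1=-5.477+0.09709j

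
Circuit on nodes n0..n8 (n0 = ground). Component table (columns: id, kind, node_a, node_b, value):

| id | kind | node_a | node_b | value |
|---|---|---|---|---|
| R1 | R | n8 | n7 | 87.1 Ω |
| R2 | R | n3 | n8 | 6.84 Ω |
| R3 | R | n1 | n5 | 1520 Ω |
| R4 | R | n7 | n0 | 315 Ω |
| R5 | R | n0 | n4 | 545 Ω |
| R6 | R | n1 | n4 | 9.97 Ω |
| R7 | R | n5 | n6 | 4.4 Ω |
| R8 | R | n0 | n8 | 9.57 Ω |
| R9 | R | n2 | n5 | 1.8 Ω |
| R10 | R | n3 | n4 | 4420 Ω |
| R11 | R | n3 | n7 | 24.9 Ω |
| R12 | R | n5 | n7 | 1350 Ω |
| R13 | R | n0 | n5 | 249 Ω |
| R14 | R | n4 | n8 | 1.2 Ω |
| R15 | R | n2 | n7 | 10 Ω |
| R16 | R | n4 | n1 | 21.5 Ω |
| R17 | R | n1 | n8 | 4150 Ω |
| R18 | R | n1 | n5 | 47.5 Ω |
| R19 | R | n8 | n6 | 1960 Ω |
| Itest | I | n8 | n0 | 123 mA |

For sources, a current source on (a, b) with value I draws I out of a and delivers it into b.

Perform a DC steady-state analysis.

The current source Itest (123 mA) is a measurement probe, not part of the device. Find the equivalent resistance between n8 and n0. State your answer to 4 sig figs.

R_eq = 8.871 Ω

Element admittances at DC:
  Y(R1) = 0.01148 S between n8,n7
  Y(R2) = 0.1462 S between n3,n8
  Y(R3) = 0.0006579 S between n1,n5
  Y(R4) = 0.003175 S between n7,n0
  Y(R5) = 0.001835 S between n0,n4
  Y(R6) = 0.1003 S between n1,n4
  Y(R7) = 0.2273 S between n5,n6
  Y(R8) = 0.1045 S between n0,n8
  Y(R9) = 0.5556 S between n2,n5
  Y(R10) = 0.0002262 S between n3,n4
  Y(R11) = 0.04016 S between n3,n7
  Y(R12) = 0.0007407 S between n5,n7
  Y(R13) = 0.004016 S between n0,n5
  Y(R14) = 0.8333 S between n4,n8
  Y(R15) = 0.1000 S between n2,n7
  Y(R16) = 0.04651 S between n4,n1
  Y(R17) = 0.0002410 S between n1,n8
  Y(R18) = 0.02105 S between n1,n5
  Y(R19) = 0.0005102 S between n8,n6
  Itest: injects 0.123 A into n0 (from n8)
Assemble and solve the 8×8 MNA system:
  V(n1)=-1.070  V(n2)=-0.9679  V(n3)=-1.068  V(n4)=-1.086  V(n5)=-0.9651  V(n6)=-0.9654  V(n7)=-0.9830  V(n8)=-1.091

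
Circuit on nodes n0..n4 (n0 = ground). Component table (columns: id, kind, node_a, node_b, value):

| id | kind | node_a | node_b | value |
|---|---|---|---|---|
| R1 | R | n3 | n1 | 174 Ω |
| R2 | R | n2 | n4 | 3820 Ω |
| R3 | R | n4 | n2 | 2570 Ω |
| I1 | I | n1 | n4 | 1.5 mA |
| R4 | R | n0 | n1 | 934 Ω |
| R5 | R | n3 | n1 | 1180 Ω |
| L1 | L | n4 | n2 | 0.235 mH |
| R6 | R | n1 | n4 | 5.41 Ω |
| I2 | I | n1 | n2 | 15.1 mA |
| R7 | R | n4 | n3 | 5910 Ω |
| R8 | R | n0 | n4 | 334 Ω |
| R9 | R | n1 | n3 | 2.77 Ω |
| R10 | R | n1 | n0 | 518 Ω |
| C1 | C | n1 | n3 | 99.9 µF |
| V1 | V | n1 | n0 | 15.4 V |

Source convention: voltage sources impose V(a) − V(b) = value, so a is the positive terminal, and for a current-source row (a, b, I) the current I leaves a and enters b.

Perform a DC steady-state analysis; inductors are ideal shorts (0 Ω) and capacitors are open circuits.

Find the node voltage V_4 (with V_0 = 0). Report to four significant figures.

15.24 V

Apply KCL at each of the 4 non-ground nodes and solve the resulting linear system.
Node n1: branches {R1, I1, R4, R5, R6, I2, R9, R10, C1, V1} → V_1 = 15.40
Node n2: branches {R2, R3, L1, I2} → V_2 = 15.24
Node n3: branches {R1, R5, R7, R9, C1} → V_3 = 15.40
Node n4: branches {R2, R3, I1, L1, R6, R7, R8} → V_4 = 15.24
Source currents: i(L1)=-0.01510, i(V1)=-0.09186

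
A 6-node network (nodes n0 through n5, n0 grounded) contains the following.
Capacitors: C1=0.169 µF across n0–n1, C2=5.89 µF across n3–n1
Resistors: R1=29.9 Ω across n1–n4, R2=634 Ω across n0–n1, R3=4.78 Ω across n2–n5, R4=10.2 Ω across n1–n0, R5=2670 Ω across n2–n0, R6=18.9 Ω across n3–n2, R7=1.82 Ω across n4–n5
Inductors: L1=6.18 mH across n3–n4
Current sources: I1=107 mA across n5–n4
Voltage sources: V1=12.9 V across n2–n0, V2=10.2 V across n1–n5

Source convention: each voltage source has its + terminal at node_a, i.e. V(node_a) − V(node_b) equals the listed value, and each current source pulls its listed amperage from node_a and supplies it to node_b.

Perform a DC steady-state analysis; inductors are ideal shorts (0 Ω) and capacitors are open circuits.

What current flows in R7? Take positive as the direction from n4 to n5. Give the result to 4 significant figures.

MNA unknowns: 5 node voltages V₁..V_5 plus 3 source currents (L1, V1, V2)
C1: Y=0.000 on G[0,1]
R1: Y=0.03344 on G[1,4]
R2: Y=0.001577 on G[0,1]
R3: Y=0.2092 on G[2,5]
R4: Y=0.09804 on G[1,0]
L1: row V3−V4=0, i_L1 at 3,4
C2: Y=0.000 on G[3,1]
R5: Y=0.0003745 on G[2,0]
I1: z[5]−=0.107, z[4]+=0.107
R6: Y=0.05291 on G[3,2]
R7: Y=0.5495 on G[4,5]
V1: row V2−V0=12.9, i_V1 at 2,0
V2: row V1−V5=10.2, i_V2 at 1,5
solve → V1=16.56, V2=12.90, V3=7.605, V4=7.605, V5=6.356
aux → i_L1=0.2801, i_V1=-1.654, i_V2=-1.949

0.6865 A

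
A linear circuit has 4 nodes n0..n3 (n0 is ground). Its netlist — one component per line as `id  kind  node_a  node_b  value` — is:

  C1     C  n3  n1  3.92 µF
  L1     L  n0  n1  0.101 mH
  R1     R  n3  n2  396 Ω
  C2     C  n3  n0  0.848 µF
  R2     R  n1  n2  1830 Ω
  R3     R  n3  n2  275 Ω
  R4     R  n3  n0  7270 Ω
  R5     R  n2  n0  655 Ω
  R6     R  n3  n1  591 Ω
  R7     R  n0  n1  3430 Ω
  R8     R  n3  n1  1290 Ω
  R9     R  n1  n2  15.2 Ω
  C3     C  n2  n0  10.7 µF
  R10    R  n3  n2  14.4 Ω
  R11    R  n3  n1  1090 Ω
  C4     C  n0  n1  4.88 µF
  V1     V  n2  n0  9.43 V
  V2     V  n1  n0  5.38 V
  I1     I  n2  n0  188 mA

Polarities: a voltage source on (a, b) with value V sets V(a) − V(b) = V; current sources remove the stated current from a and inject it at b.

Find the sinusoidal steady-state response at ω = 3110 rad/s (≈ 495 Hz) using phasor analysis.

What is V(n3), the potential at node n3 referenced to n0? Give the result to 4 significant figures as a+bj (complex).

9.077-0.8721j V

Apply KCL at each of the 3 non-ground nodes and solve the resulting linear system.
Node n1: branches {C1, L1, R2, R6, R7, R8, R9, R11, C4, V2} → V_1 = 5.380+0.000j
Node n2: branches {R1, R2, R3, R5, R9, C3, R10, V1, I1} → V_2 = 9.430+0.000j
Node n3: branches {C1, R1, C2, R3, R4, R6, R8, R10, R11} → V_3 = 9.077-0.8721j
Source currents: i(V1)=-0.4978-0.3797j, i(V2)=0.2902+17.09j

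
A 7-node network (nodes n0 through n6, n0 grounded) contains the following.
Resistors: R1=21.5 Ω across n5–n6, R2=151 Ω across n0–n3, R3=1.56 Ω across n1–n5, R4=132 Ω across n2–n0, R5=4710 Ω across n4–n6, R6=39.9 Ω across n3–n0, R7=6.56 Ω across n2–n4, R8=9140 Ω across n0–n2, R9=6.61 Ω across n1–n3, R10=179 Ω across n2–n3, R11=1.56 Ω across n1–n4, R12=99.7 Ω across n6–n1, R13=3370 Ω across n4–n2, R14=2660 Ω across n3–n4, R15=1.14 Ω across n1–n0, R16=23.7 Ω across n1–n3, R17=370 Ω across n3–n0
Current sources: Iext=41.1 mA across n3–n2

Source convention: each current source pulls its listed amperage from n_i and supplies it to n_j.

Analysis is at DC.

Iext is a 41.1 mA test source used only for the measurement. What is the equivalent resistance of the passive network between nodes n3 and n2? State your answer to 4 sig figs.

MNA unknowns: 6 node voltages V₁..V_6
R1: Y=0.04651 on G[5,6]
R2: Y=0.006623 on G[0,3]
R3: Y=0.6410 on G[1,5]
R4: Y=0.007576 on G[2,0]
R5: Y=0.0002123 on G[4,6]
R6: Y=0.02506 on G[3,0]
R7: Y=0.1524 on G[2,4]
R8: Y=0.0001094 on G[0,2]
R9: Y=0.1513 on G[1,3]
R10: Y=0.005587 on G[2,3]
R11: Y=0.6410 on G[1,4]
R12: Y=0.01003 on G[6,1]
R13: Y=0.0002967 on G[4,2]
R14: Y=0.0003759 on G[3,4]
R15: Y=0.8772 on G[1,0]
R16: Y=0.04219 on G[1,3]
R17: Y=0.002703 on G[3,0]
Iext: z[3]−=0.0411, z[2]+=0.0411
solve → V1=0.003876, V2=0.2974, V3=-0.1654, V4=0.06024, V5=0.003892, V6=0.004100

R_eq = 11.26 Ω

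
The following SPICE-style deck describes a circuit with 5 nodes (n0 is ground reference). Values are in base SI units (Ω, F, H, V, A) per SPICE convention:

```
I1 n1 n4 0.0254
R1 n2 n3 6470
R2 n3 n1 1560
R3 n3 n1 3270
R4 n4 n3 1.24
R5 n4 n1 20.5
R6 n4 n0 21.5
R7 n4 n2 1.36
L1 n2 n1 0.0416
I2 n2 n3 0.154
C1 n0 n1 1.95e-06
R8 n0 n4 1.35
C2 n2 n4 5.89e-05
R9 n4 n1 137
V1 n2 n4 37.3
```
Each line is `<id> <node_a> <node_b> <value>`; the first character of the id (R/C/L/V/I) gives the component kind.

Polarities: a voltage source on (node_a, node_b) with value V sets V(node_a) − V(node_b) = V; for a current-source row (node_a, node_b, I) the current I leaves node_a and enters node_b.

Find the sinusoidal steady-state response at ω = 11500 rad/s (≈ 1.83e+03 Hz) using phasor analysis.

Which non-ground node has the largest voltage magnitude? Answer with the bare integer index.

2

Element admittances at ω=11500 rad/s:
  I1: injects 0.0254 A into n4 (from n1)
  Y(R1) = 0.0001546+0.000j S between n2,n3
  Y(R2) = 0.0006410+0.000j S between n3,n1
  Y(R3) = 0.0003058+0.000j S between n3,n1
  Y(R4) = 0.8065+0.000j S between n4,n3
  Y(R5) = 0.04878+0.000j S between n4,n1
  Y(R6) = 0.04651+0.000j S between n4,n0
  Y(R7) = 0.7353+0.000j S between n4,n2
  Y(L1) = 0.000-0.002090j S between n2,n1
  I2: injects 0.154 A into n3 (from n2)
  Y(C1) = 0.000+0.02243j S between n0,n1
  Y(R8) = 0.7407+0.000j S between n0,n4
  Y(C2) = 0.000+0.6774j S between n2,n4
  Y(R9) = 0.007299+0.000j S between n4,n1
  V1: constraint V(n2)−V(n4) = 37.3
Assemble and solve the 5×5 MNA system:
  V(n1)=-0.8424-1.042j  V(n2)=37.27+0.02400j  V(n3)=0.1672+0.02275j  V(n4)=-0.02968+0.02400j
  i(V1)=-27.59-25.19j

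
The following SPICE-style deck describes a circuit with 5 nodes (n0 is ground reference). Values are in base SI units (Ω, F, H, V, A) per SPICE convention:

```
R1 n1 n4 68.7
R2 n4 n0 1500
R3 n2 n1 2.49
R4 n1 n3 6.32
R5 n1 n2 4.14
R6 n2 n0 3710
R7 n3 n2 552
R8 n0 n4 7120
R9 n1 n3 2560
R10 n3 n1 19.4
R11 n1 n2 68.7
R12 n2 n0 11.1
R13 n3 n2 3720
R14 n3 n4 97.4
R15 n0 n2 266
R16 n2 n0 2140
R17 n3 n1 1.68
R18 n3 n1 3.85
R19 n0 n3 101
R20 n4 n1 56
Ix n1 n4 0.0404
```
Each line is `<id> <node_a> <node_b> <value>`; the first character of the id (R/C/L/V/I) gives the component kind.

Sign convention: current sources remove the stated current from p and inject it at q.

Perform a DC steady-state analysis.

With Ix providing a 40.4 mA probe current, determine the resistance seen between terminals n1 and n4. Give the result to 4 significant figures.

Element admittances at DC:
  Y(R1) = 0.01456 S between n1,n4
  Y(R2) = 0.0006667 S between n4,n0
  Y(R3) = 0.4016 S between n2,n1
  Y(R4) = 0.1582 S between n1,n3
  Y(R5) = 0.2415 S between n1,n2
  Y(R6) = 0.0002695 S between n2,n0
  Y(R7) = 0.001812 S between n3,n2
  Y(R8) = 0.0001404 S between n0,n4
  Y(R9) = 0.0003906 S between n1,n3
  Y(R10) = 0.05155 S between n3,n1
  Y(R11) = 0.01456 S between n1,n2
  Y(R12) = 0.09009 S between n2,n0
  Y(R13) = 0.0002688 S between n3,n2
  Y(R14) = 0.01027 S between n3,n4
  Y(R15) = 0.003759 S between n0,n2
  Y(R16) = 0.0004673 S between n2,n0
  Y(R17) = 0.5952 S between n3,n1
  Y(R18) = 0.2597 S between n3,n1
  Y(R19) = 0.009901 S between n0,n3
  Y(R20) = 0.01786 S between n4,n1
  Ix: injects 0.0404 A into n4 (from n1)
Assemble and solve the 4×4 MNA system:
  V(n1)=-0.009010  V(n2)=-0.007856  V(n3)=-0.0001329  V(n4)=0.9223

R_eq = 23.05 Ω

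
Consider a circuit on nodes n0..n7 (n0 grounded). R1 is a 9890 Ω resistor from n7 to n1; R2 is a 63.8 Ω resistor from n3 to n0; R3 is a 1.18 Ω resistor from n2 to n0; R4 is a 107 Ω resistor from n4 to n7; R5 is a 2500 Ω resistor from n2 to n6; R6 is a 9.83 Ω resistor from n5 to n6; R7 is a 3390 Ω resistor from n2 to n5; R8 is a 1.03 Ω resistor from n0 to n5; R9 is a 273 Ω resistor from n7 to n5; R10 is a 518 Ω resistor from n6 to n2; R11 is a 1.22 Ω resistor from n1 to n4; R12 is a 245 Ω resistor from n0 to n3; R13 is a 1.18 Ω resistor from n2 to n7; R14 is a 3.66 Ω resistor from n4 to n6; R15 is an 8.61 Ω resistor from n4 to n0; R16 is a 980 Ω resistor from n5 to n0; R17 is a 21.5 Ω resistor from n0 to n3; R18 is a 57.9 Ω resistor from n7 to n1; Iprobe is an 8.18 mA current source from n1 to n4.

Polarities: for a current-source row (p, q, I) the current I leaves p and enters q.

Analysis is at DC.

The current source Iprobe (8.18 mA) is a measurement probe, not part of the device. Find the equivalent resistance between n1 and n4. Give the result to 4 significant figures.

R_eq = 1.197 Ω

Apply KCL at each of the 7 non-ground nodes and solve the resulting linear system.
Node n1: branches {R1, R11, R18, Iprobe} → V_1 = -0.009039
Node n2: branches {R3, R5, R7, R10, R13} → V_2 = -0.0001629
Node n3: branches {R2, R12, R17} → V_3 = 0.000
Node n4: branches {R4, R11, R14, R15, Iprobe} → V_4 = 0.0007558
Node n5: branches {R6, R7, R8, R9, R16} → V_5 = 5.174e-05
Node n6: branches {R5, R6, R10, R14} → V_6 = 0.0005603
Node n7: branches {R1, R4, R9, R13, R18} → V_7 = -0.0003279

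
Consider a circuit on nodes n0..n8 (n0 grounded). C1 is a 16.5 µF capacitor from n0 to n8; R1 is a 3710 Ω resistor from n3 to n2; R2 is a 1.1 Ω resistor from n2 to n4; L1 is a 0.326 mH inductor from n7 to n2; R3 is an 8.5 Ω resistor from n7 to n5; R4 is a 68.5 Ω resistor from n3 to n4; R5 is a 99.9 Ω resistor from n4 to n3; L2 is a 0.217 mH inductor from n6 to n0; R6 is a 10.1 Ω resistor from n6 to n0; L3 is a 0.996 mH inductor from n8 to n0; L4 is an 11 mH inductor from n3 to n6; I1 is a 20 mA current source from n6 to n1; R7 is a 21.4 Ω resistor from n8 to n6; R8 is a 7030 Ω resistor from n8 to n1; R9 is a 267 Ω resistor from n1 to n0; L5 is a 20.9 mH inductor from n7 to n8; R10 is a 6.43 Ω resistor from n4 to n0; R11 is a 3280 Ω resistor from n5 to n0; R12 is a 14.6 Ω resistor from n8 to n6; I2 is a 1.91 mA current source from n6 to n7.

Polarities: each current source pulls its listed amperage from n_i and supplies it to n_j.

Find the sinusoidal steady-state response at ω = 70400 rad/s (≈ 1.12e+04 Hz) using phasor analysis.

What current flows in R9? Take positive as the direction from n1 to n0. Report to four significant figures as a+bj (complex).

0.01927+1.186e-06j A

Element admittances at ω=70400 rad/s:
  Y(C1) = 0.000+1.162j S between n0,n8
  Y(R1) = 0.0002695+0.000j S between n3,n2
  Y(R2) = 0.9091+0.000j S between n2,n4
  Y(L1) = 0.000-0.04357j S between n7,n2
  Y(R3) = 0.1176+0.000j S between n7,n5
  Y(R4) = 0.01460+0.000j S between n3,n4
  Y(R5) = 0.01001+0.000j S between n4,n3
  Y(L2) = 0.000-0.06546j S between n6,n0
  Y(R6) = 0.09901+0.000j S between n6,n0
  Y(L3) = 0.000-0.01426j S between n8,n0
  Y(L4) = 0.000-0.001291j S between n3,n6
  I1: injects 0.02 A into n1 (from n6)
  Y(R7) = 0.04673+0.000j S between n8,n6
  Y(R8) = 0.0001422+0.000j S between n8,n1
  Y(R9) = 0.003745+0.000j S between n1,n0
  Y(L5) = 0.000-0.0006796j S between n7,n8
  Y(R10) = 0.1555+0.000j S between n4,n0
  Y(R11) = 0.0003049+0.000j S between n5,n0
  Y(R12) = 0.06849+0.000j S between n8,n6
  I2: injects 0.00191 A into n7 (from n6)
Assemble and solve the 8×8 MNA system:
  V(n1)=5.144+0.0003167j  V(n2)=0.01390+0.0008729j  V(n3)=0.01021+0.006395j  V(n4)=0.01184+0.0008731j  V(n5)=0.01390+0.04394j  V(n6)=-0.09617-0.02537j  V(n7)=0.01394+0.04406j  V(n8)=-0.003428+0.008655j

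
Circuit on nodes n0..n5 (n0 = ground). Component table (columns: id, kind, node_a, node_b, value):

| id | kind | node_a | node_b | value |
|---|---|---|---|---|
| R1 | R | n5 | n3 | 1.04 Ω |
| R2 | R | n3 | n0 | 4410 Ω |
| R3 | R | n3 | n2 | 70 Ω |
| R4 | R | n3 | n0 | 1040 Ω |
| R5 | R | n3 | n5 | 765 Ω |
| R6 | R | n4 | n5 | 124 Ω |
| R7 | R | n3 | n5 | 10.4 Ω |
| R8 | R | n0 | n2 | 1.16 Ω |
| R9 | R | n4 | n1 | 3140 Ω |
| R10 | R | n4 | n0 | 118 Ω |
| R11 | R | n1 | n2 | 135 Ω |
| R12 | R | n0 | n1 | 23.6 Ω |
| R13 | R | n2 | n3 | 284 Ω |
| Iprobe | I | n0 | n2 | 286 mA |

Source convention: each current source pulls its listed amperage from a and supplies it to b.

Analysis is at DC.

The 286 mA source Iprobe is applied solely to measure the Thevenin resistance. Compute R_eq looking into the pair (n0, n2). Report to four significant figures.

R_eq = 1.146 Ω

Apply KCL at each of the 5 non-ground nodes and solve the resulting linear system.
Node n1: branches {R9, R11, R12} → V_1 = 0.04924
Node n2: branches {R3, R8, R11, R13, Iprobe} → V_2 = 0.3278
Node n3: branches {R1, R2, R3, R4, R5, R7, R13} → V_3 = 0.2521
Node n4: branches {R6, R9, R10} → V_4 = 0.1211
Node n5: branches {R1, R5, R6, R7} → V_5 = 0.2511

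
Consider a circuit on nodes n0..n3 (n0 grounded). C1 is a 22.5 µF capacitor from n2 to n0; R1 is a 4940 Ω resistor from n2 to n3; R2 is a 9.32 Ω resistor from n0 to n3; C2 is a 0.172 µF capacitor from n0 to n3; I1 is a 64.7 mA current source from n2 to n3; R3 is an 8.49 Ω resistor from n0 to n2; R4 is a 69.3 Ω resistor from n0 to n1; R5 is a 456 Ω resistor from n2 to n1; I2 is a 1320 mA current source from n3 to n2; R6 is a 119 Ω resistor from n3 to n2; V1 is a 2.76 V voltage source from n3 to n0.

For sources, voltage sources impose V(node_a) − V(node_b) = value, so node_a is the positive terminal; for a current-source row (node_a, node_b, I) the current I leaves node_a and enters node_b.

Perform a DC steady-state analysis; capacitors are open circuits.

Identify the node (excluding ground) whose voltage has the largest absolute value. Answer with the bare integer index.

2

MNA unknowns: 3 node voltages V₁..V_3 plus 1 source current (V1)
C1: Y=0.000 on G[2,0]
R1: Y=0.0002024 on G[2,3]
R2: Y=0.1073 on G[0,3]
C2: Y=0.000 on G[0,3]
I1: z[2]−=0.0647, z[3]+=0.0647
R3: Y=0.1178 on G[0,2]
R4: Y=0.01443 on G[0,1]
R5: Y=0.002193 on G[2,1]
I2: z[3]−=1.32, z[2]+=1.32
R6: Y=0.008403 on G[3,2]
V1: row V3−V0=2.76, i_V1 at 3,0
solve → V1=1.315, V2=9.970, V3=2.760
aux → i_V1=-1.489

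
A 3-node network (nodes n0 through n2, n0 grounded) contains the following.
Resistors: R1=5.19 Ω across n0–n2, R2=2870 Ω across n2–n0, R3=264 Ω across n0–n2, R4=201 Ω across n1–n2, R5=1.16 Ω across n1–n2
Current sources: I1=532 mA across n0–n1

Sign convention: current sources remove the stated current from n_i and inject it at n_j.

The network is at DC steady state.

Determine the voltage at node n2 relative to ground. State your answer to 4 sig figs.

2.703 V

Apply KCL at each of the 2 non-ground nodes and solve the resulting linear system.
Node n1: branches {R4, R5, I1} → V_1 = 3.317
Node n2: branches {R1, R2, R3, R4, R5} → V_2 = 2.703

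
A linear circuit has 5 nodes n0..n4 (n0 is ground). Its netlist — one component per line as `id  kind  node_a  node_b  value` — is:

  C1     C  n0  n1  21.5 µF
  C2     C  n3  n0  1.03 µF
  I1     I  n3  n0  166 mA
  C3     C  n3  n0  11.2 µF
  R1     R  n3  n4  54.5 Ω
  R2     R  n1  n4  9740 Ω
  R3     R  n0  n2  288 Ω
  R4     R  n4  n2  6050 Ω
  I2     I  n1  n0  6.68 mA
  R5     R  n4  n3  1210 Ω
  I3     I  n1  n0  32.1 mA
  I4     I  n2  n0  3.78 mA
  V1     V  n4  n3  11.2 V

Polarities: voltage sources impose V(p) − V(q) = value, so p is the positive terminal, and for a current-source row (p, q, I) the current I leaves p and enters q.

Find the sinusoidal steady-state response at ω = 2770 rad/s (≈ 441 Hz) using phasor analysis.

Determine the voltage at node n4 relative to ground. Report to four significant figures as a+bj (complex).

Apply KCL at each of the 4 non-ground nodes and solve the resulting linear system.
Node n1: branches {C1, R2, I2, I3} → V_1 = 0.007515+0.6319j
Node n2: branches {R3, R4, I4} → V_2 = -0.5319+0.2268j
Node n3: branches {C2, I1, C3, R1, R5, V1} → V_3 = -0.03646+4.991j
Node n4: branches {R1, R2, R4, R5, V1} → V_4 = 11.16+4.991j
Source currents: i(V1)=-0.2178-0.001235j

11.16+4.991j V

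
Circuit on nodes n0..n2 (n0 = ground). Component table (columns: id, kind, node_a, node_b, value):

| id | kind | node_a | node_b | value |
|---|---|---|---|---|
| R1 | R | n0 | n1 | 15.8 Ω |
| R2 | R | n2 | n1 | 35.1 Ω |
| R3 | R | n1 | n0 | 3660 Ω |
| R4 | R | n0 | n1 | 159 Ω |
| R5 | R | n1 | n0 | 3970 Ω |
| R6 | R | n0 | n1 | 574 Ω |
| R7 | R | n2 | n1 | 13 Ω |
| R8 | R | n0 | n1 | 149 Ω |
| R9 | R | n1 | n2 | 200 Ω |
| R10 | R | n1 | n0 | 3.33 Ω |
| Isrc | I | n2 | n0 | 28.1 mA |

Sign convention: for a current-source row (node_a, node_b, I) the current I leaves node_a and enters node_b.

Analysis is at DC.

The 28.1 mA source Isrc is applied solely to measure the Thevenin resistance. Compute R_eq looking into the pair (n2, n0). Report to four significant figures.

Apply KCL at each of the 2 non-ground nodes and solve the resulting linear system.
Node n1: branches {R1, R2, R3, R4, R5, R6, R7, R8, R9, R10} → V_1 = -0.07417
Node n2: branches {R2, R7, R9, Isrc} → V_2 = -0.3287

R_eq = 11.70 Ω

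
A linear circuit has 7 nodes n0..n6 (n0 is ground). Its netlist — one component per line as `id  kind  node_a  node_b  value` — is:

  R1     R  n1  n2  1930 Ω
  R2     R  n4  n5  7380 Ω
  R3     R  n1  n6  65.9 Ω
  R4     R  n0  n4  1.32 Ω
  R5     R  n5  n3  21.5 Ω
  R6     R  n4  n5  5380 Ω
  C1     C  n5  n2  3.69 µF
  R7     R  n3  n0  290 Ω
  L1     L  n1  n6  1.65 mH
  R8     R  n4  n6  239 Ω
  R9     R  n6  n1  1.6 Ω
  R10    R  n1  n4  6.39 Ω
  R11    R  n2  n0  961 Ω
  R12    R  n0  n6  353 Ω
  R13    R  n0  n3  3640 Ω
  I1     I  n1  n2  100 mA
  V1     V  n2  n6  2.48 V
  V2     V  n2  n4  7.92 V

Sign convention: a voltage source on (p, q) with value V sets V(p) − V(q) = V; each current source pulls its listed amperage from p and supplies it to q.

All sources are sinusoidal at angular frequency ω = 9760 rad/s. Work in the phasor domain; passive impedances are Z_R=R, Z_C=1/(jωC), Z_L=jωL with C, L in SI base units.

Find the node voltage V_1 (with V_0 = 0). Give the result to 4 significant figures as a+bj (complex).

4.189-0.09594j V

Element admittances at ω=9760 rad/s:
  Y(R1) = 0.0005181+0.000j S between n1,n2
  Y(R2) = 0.0001355+0.000j S between n4,n5
  Y(R3) = 0.01517+0.000j S between n1,n6
  Y(R4) = 0.7576+0.000j S between n0,n4
  Y(R5) = 0.04651+0.000j S between n5,n3
  Y(R6) = 0.0001859+0.000j S between n4,n5
  Y(C1) = 0.000+0.03601j S between n5,n2
  Y(R7) = 0.003448+0.000j S between n3,n0
  Y(L1) = 0.000-0.06210j S between n1,n6
  Y(R8) = 0.004184+0.000j S between n4,n6
  Y(R9) = 0.6250+0.000j S between n6,n1
  Y(R10) = 0.1565+0.000j S between n1,n4
  Y(R11) = 0.001041+0.000j S between n2,n0
  Y(R12) = 0.002833+0.000j S between n0,n6
  Y(R13) = 0.0002747+0.000j S between n0,n3
  I1: injects 0.1 A into n2 (from n1)
  V1: constraint V(n2)−V(n6) = 2.48
  V2: constraint V(n2)−V(n4) = 7.92
Assemble and solve the 8×8 MNA system:
  V(n1)=4.189-0.09594j  V(n2)=7.854-0.003666j  V(n3)=7.193+0.7498j  V(n4)=-0.06623-0.003666j  V(n5)=7.769+0.8099j  V(n6)=5.374-0.003666j
  i(V1)=0.8020-0.01450j  i(V2)=-0.7414+0.01140j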